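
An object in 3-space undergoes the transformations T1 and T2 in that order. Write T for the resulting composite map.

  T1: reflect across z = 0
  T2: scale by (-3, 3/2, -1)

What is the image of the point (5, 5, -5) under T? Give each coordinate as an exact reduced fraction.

T1 reflect across z = 0: (5, 5, -5) → (5, 5, 5)
T2 scale by (-3, 3/2, -1): (5, 5, 5) → (-15, 15/2, -5)

T(p) = (-15, 15/2, -5)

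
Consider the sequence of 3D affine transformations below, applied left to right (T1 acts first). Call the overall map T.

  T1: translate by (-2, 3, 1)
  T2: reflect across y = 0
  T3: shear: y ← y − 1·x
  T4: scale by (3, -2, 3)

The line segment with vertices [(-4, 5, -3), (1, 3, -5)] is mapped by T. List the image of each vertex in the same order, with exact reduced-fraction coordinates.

image vertices: (-18, 4, -6), (-3, 10, -12)

T1 translate by (-2, 3, 1): (-4, 5, -3) → (-6, 8, -2); (1, 3, -5) → (-1, 6, -4)
T2 reflect across y = 0: (-6, 8, -2) → (-6, -8, -2); (-1, 6, -4) → (-1, -6, -4)
T3 shear: y ← y − 1·x: (-6, -8, -2) → (-6, -2, -2); (-1, -6, -4) → (-1, -5, -4)
T4 scale by (3, -2, 3): (-6, -2, -2) → (-18, 4, -6); (-1, -5, -4) → (-3, 10, -12)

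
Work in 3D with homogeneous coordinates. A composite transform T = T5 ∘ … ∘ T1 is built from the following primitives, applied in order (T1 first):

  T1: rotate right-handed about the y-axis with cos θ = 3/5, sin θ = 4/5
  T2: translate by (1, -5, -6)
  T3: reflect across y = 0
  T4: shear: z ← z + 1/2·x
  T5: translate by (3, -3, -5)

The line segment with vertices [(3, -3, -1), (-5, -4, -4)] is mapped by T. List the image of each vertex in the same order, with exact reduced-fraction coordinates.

image vertices: (5, 5, -13), (-11/5, 6, -12)

T1 rotate right-handed about the y-axis with cos θ = 3/5, sin θ = 4/5: (3, -3, -1) → (1, -3, -3); (-5, -4, -4) → (-31/5, -4, 8/5)
T2 translate by (1, -5, -6): (1, -3, -3) → (2, -8, -9); (-31/5, -4, 8/5) → (-26/5, -9, -22/5)
T3 reflect across y = 0: (2, -8, -9) → (2, 8, -9); (-26/5, -9, -22/5) → (-26/5, 9, -22/5)
T4 shear: z ← z + 1/2·x: (2, 8, -9) → (2, 8, -8); (-26/5, 9, -22/5) → (-26/5, 9, -7)
T5 translate by (3, -3, -5): (2, 8, -8) → (5, 5, -13); (-26/5, 9, -7) → (-11/5, 6, -12)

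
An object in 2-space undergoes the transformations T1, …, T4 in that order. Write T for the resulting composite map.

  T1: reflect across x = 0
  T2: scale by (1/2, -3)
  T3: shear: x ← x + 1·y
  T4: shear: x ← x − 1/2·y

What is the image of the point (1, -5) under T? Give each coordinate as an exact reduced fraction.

T1 reflect across x = 0: (1, -5) → (-1, -5)
T2 scale by (1/2, -3): (-1, -5) → (-1/2, 15)
T3 shear: x ← x + 1·y: (-1/2, 15) → (29/2, 15)
T4 shear: x ← x − 1/2·y: (29/2, 15) → (7, 15)

T(p) = (7, 15)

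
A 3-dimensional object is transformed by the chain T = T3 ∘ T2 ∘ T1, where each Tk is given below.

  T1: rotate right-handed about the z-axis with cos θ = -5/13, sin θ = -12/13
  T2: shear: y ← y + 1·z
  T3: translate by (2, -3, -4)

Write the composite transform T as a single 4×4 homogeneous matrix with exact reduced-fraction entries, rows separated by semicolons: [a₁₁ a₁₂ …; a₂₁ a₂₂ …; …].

T = [-5/13 12/13 0 2; -12/13 -5/13 1 -3; 0 0 1 -4; 0 0 0 1]

T1 = [-5/13 12/13 0 0; -12/13 -5/13 0 0; 0 0 1 0; 0 0 0 1]
T2·T1 = [-5/13 12/13 0 0; -12/13 -5/13 1 0; 0 0 1 0; 0 0 0 1]
T3·…·T1 = [-5/13 12/13 0 2; -12/13 -5/13 1 -3; 0 0 1 -4; 0 0 0 1]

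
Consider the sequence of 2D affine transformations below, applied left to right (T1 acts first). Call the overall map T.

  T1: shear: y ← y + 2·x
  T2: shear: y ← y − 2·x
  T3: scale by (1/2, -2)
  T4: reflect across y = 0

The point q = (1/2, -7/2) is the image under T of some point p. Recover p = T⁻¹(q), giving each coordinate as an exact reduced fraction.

T1 = [1 0 0; 2 1 0; 0 0 1]
T2·T1 = [1 0 0; 0 1 0; 0 0 1]
T3·…·T1 = [1/2 0 0; 0 -2 0; 0 0 1]
T4·…·T1 = [1/2 0 0; 0 2 0; 0 0 1]
det M = 1; M⁻¹ = [2 0 0; 0 1/2 0; 0 0 1]
M⁻¹ · (1/2, -7/2)ᵀ = (1, -7/4)ᵀ

p = (1, -7/4)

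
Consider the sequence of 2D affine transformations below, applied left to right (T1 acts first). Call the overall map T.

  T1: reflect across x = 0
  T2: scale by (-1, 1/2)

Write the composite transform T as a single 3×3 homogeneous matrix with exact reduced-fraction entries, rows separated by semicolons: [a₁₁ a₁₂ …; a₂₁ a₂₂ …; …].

T1 = [-1 0 0; 0 1 0; 0 0 1]
T2·T1 = [1 0 0; 0 1/2 0; 0 0 1]

T = [1 0 0; 0 1/2 0; 0 0 1]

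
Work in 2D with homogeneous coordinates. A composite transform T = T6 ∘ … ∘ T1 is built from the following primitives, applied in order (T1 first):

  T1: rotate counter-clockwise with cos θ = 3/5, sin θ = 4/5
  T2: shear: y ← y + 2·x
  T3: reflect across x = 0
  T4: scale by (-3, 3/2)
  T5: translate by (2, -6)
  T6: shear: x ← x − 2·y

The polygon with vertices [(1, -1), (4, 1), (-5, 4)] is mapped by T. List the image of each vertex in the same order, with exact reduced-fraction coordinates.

image vertices: (46/5, -3/2), (-11/5, 9/2), (187/5, -27)

T1 rotate counter-clockwise with cos θ = 3/5, sin θ = 4/5: (1, -1) → (7/5, 1/5); (4, 1) → (8/5, 19/5); (-5, 4) → (-31/5, -8/5)
T2 shear: y ← y + 2·x: (7/5, 1/5) → (7/5, 3); (8/5, 19/5) → (8/5, 7); (-31/5, -8/5) → (-31/5, -14)
T3 reflect across x = 0: (7/5, 3) → (-7/5, 3); (8/5, 7) → (-8/5, 7); (-31/5, -14) → (31/5, -14)
T4 scale by (-3, 3/2): (-7/5, 3) → (21/5, 9/2); (-8/5, 7) → (24/5, 21/2); (31/5, -14) → (-93/5, -21)
T5 translate by (2, -6): (21/5, 9/2) → (31/5, -3/2); (24/5, 21/2) → (34/5, 9/2); (-93/5, -21) → (-83/5, -27)
T6 shear: x ← x − 2·y: (31/5, -3/2) → (46/5, -3/2); (34/5, 9/2) → (-11/5, 9/2); (-83/5, -27) → (187/5, -27)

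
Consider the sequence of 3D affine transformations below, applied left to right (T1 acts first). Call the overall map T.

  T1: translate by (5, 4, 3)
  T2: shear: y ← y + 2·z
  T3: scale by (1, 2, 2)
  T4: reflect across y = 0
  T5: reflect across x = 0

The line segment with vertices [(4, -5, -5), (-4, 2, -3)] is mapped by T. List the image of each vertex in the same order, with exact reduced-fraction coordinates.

T1 translate by (5, 4, 3): (4, -5, -5) → (9, -1, -2); (-4, 2, -3) → (1, 6, 0)
T2 shear: y ← y + 2·z: (9, -1, -2) → (9, -5, -2); (1, 6, 0) → (1, 6, 0)
T3 scale by (1, 2, 2): (9, -5, -2) → (9, -10, -4); (1, 6, 0) → (1, 12, 0)
T4 reflect across y = 0: (9, -10, -4) → (9, 10, -4); (1, 12, 0) → (1, -12, 0)
T5 reflect across x = 0: (9, 10, -4) → (-9, 10, -4); (1, -12, 0) → (-1, -12, 0)

image vertices: (-9, 10, -4), (-1, -12, 0)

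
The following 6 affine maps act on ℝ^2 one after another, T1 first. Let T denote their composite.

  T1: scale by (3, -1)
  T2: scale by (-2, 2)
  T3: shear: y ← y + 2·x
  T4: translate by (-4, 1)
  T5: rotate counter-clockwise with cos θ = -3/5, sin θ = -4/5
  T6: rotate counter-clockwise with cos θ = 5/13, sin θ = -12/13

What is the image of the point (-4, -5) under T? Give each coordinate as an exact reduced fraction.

T1 scale by (3, -1): (-4, -5) → (-12, 5)
T2 scale by (-2, 2): (-12, 5) → (24, 10)
T3 shear: y ← y + 2·x: (24, 10) → (24, 58)
T4 translate by (-4, 1): (24, 58) → (20, 59)
T5 rotate counter-clockwise with cos θ = -3/5, sin θ = -4/5: (20, 59) → (176/5, -257/5)
T6 rotate counter-clockwise with cos θ = 5/13, sin θ = -12/13: (176/5, -257/5) → (-2204/65, -3397/65)

T(p) = (-2204/65, -3397/65)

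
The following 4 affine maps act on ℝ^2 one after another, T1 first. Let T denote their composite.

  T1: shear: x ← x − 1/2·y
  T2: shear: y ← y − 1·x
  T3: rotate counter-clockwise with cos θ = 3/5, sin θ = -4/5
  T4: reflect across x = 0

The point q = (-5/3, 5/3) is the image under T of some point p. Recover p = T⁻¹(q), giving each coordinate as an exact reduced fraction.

T1 = [1 -1/2 0; 0 1 0; 0 0 1]
T2·T1 = [1 -1/2 0; -1 3/2 0; 0 0 1]
T3·…·T1 = [-1/5 9/10 0; -7/5 13/10 0; 0 0 1]
T4·…·T1 = [1/5 -9/10 0; -7/5 13/10 0; 0 0 1]
det M = -1; M⁻¹ = [-13/10 -9/10 0; -7/5 -1/5 0; 0 0 1]
M⁻¹ · (-5/3, 5/3)ᵀ = (2/3, 2)ᵀ

p = (2/3, 2)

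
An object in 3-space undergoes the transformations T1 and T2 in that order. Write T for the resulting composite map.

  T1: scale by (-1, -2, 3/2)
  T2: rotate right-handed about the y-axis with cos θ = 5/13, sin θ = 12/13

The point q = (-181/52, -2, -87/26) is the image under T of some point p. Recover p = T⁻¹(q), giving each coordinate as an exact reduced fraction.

p = (-7/4, 1, -3)

T1 = [-1 0 0 0; 0 -2 0 0; 0 0 3/2 0; 0 0 0 1]
T2·T1 = [-5/13 0 18/13 0; 0 -2 0 0; 12/13 0 15/26 0; 0 0 0 1]
det M = 3; M⁻¹ = [-5/13 0 12/13 0; 0 -1/2 0 0; 8/13 0 10/39 0; 0 0 0 1]
M⁻¹ · (-181/52, -2, -87/26)ᵀ = (-7/4, 1, -3)ᵀ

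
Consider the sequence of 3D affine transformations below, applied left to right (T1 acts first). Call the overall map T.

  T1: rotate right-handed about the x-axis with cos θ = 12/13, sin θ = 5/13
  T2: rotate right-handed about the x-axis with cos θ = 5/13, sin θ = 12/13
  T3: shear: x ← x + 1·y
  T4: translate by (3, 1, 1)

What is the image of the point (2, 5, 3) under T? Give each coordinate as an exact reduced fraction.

T1 rotate right-handed about the x-axis with cos θ = 12/13, sin θ = 5/13: (2, 5, 3) → (2, 45/13, 61/13)
T2 rotate right-handed about the x-axis with cos θ = 5/13, sin θ = 12/13: (2, 45/13, 61/13) → (2, -3, 5)
T3 shear: x ← x + 1·y: (2, -3, 5) → (-1, -3, 5)
T4 translate by (3, 1, 1): (-1, -3, 5) → (2, -2, 6)

T(p) = (2, -2, 6)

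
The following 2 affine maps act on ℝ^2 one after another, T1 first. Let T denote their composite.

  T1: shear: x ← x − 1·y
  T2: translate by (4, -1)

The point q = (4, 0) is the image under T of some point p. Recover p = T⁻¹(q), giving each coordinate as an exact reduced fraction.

p = (1, 1)

T1 = [1 -1 0; 0 1 0; 0 0 1]
T2·T1 = [1 -1 4; 0 1 -1; 0 0 1]
det M = 1; M⁻¹ = [1 1 -3; 0 1 1; 0 0 1]
M⁻¹ · (4, 0)ᵀ = (1, 1)ᵀ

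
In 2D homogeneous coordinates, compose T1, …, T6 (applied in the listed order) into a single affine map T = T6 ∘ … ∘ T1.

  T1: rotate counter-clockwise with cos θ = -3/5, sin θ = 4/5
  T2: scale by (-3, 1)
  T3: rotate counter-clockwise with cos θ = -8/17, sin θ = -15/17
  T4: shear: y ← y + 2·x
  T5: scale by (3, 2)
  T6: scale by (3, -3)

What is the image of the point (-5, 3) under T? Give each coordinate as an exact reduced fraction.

T1 rotate counter-clockwise with cos θ = -3/5, sin θ = 4/5: (-5, 3) → (3/5, -29/5)
T2 scale by (-3, 1): (3/5, -29/5) → (-9/5, -29/5)
T3 rotate counter-clockwise with cos θ = -8/17, sin θ = -15/17: (-9/5, -29/5) → (-363/85, 367/85)
T4 shear: y ← y + 2·x: (-363/85, 367/85) → (-363/85, -359/85)
T5 scale by (3, 2): (-363/85, -359/85) → (-1089/85, -718/85)
T6 scale by (3, -3): (-1089/85, -718/85) → (-3267/85, 2154/85)

T(p) = (-3267/85, 2154/85)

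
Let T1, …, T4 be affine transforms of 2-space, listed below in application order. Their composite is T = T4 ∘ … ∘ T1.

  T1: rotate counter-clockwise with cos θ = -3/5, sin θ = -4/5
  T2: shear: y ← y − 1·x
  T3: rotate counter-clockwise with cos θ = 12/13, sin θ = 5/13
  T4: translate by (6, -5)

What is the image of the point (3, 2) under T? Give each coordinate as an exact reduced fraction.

T1 rotate counter-clockwise with cos θ = -3/5, sin θ = -4/5: (3, 2) → (-1/5, -18/5)
T2 shear: y ← y − 1·x: (-1/5, -18/5) → (-1/5, -17/5)
T3 rotate counter-clockwise with cos θ = 12/13, sin θ = 5/13: (-1/5, -17/5) → (73/65, -209/65)
T4 translate by (6, -5): (73/65, -209/65) → (463/65, -534/65)

T(p) = (463/65, -534/65)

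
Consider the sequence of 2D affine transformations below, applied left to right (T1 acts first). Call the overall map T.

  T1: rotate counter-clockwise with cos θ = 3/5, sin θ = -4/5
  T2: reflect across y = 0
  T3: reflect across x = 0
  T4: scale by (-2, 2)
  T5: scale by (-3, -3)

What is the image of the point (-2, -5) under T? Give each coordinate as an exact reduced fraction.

T(p) = (156/5, -42/5)

T1 rotate counter-clockwise with cos θ = 3/5, sin θ = -4/5: (-2, -5) → (-26/5, -7/5)
T2 reflect across y = 0: (-26/5, -7/5) → (-26/5, 7/5)
T3 reflect across x = 0: (-26/5, 7/5) → (26/5, 7/5)
T4 scale by (-2, 2): (26/5, 7/5) → (-52/5, 14/5)
T5 scale by (-3, -3): (-52/5, 14/5) → (156/5, -42/5)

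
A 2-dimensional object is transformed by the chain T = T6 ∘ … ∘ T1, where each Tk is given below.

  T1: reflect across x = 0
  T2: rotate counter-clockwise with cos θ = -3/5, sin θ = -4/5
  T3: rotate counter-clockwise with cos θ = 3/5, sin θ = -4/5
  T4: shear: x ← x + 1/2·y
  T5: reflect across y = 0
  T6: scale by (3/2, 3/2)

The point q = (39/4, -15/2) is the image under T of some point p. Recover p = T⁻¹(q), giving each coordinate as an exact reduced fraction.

p = (4, -5)

T1 = [-1 0 0; 0 1 0; 0 0 1]
T2·T1 = [3/5 4/5 0; 4/5 -3/5 0; 0 0 1]
T3·…·T1 = [1 0 0; 0 -1 0; 0 0 1]
T4·…·T1 = [1 -1/2 0; 0 -1 0; 0 0 1]
T5·…·T1 = [1 -1/2 0; 0 1 0; 0 0 1]
T6·…·T1 = [3/2 -3/4 0; 0 3/2 0; 0 0 1]
det M = 9/4; M⁻¹ = [2/3 1/3 0; 0 2/3 0; 0 0 1]
M⁻¹ · (39/4, -15/2)ᵀ = (4, -5)ᵀ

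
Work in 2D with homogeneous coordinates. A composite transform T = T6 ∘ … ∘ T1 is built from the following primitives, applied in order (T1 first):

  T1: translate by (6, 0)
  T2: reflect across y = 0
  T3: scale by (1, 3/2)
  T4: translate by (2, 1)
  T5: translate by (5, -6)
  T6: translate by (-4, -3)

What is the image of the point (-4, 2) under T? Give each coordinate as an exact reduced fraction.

T(p) = (5, -11)

T1 translate by (6, 0): (-4, 2) → (2, 2)
T2 reflect across y = 0: (2, 2) → (2, -2)
T3 scale by (1, 3/2): (2, -2) → (2, -3)
T4 translate by (2, 1): (2, -3) → (4, -2)
T5 translate by (5, -6): (4, -2) → (9, -8)
T6 translate by (-4, -3): (9, -8) → (5, -11)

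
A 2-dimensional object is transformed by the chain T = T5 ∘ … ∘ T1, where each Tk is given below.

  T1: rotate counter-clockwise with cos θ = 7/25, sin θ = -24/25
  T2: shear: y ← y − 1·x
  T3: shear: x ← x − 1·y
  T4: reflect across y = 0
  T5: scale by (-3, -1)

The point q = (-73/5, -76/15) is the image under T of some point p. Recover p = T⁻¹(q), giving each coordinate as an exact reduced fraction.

T1 = [7/25 24/25 0; -24/25 7/25 0; 0 0 1]
T2·T1 = [7/25 24/25 0; -31/25 -17/25 0; 0 0 1]
T3·…·T1 = [38/25 41/25 0; -31/25 -17/25 0; 0 0 1]
T4·…·T1 = [38/25 41/25 0; 31/25 17/25 0; 0 0 1]
T5·…·T1 = [-114/25 -123/25 0; -31/25 -17/25 0; 0 0 1]
det M = -3; M⁻¹ = [17/75 -41/25 0; -31/75 38/25 0; 0 0 1]
M⁻¹ · (-73/5, -76/15)ᵀ = (5, -5/3)ᵀ

p = (5, -5/3)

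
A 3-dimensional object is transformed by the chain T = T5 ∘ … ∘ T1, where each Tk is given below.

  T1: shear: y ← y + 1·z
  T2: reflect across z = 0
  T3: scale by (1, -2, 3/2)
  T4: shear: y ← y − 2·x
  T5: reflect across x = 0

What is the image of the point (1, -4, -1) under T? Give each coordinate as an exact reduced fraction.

T(p) = (-1, 8, 3/2)

T1 shear: y ← y + 1·z: (1, -4, -1) → (1, -5, -1)
T2 reflect across z = 0: (1, -5, -1) → (1, -5, 1)
T3 scale by (1, -2, 3/2): (1, -5, 1) → (1, 10, 3/2)
T4 shear: y ← y − 2·x: (1, 10, 3/2) → (1, 8, 3/2)
T5 reflect across x = 0: (1, 8, 3/2) → (-1, 8, 3/2)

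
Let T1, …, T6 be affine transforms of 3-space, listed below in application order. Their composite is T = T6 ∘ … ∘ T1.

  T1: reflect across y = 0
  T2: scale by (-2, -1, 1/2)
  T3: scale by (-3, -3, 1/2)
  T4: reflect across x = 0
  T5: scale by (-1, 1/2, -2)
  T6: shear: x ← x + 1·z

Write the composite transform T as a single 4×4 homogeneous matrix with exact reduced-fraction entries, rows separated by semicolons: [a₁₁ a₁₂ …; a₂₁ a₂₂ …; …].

T1 = [1 0 0 0; 0 -1 0 0; 0 0 1 0; 0 0 0 1]
T2·T1 = [-2 0 0 0; 0 1 0 0; 0 0 1/2 0; 0 0 0 1]
T3·…·T1 = [6 0 0 0; 0 -3 0 0; 0 0 1/4 0; 0 0 0 1]
T4·…·T1 = [-6 0 0 0; 0 -3 0 0; 0 0 1/4 0; 0 0 0 1]
T5·…·T1 = [6 0 0 0; 0 -3/2 0 0; 0 0 -1/2 0; 0 0 0 1]
T6·…·T1 = [6 0 -1/2 0; 0 -3/2 0 0; 0 0 -1/2 0; 0 0 0 1]

T = [6 0 -1/2 0; 0 -3/2 0 0; 0 0 -1/2 0; 0 0 0 1]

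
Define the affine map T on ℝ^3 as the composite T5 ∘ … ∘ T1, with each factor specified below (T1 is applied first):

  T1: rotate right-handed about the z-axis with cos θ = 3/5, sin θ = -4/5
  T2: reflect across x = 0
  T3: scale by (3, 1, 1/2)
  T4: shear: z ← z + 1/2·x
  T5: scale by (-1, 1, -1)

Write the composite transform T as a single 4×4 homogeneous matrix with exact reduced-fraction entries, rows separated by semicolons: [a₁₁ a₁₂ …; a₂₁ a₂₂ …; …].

T1 = [3/5 4/5 0 0; -4/5 3/5 0 0; 0 0 1 0; 0 0 0 1]
T2·T1 = [-3/5 -4/5 0 0; -4/5 3/5 0 0; 0 0 1 0; 0 0 0 1]
T3·…·T1 = [-9/5 -12/5 0 0; -4/5 3/5 0 0; 0 0 1/2 0; 0 0 0 1]
T4·…·T1 = [-9/5 -12/5 0 0; -4/5 3/5 0 0; -9/10 -6/5 1/2 0; 0 0 0 1]
T5·…·T1 = [9/5 12/5 0 0; -4/5 3/5 0 0; 9/10 6/5 -1/2 0; 0 0 0 1]

T = [9/5 12/5 0 0; -4/5 3/5 0 0; 9/10 6/5 -1/2 0; 0 0 0 1]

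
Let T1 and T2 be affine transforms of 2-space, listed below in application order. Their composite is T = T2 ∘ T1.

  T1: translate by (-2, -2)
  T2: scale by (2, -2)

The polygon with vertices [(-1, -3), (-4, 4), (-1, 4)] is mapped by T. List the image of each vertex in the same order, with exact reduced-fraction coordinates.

image vertices: (-6, 10), (-12, -4), (-6, -4)

T1 translate by (-2, -2): (-1, -3) → (-3, -5); (-4, 4) → (-6, 2); (-1, 4) → (-3, 2)
T2 scale by (2, -2): (-3, -5) → (-6, 10); (-6, 2) → (-12, -4); (-3, 2) → (-6, -4)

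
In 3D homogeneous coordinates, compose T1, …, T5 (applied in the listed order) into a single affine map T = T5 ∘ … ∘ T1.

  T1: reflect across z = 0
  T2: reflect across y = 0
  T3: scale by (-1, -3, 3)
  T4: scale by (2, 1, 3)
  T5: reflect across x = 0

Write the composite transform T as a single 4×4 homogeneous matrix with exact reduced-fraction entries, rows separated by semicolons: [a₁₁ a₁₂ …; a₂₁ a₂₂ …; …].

T = [2 0 0 0; 0 3 0 0; 0 0 -9 0; 0 0 0 1]

T1 = [1 0 0 0; 0 1 0 0; 0 0 -1 0; 0 0 0 1]
T2·T1 = [1 0 0 0; 0 -1 0 0; 0 0 -1 0; 0 0 0 1]
T3·…·T1 = [-1 0 0 0; 0 3 0 0; 0 0 -3 0; 0 0 0 1]
T4·…·T1 = [-2 0 0 0; 0 3 0 0; 0 0 -9 0; 0 0 0 1]
T5·…·T1 = [2 0 0 0; 0 3 0 0; 0 0 -9 0; 0 0 0 1]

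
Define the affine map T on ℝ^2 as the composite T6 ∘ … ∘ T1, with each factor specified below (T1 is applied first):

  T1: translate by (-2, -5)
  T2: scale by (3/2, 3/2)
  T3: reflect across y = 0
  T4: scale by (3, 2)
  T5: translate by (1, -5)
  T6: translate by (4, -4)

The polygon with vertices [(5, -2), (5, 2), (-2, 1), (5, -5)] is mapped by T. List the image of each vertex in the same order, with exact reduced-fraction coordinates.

T1 translate by (-2, -5): (5, -2) → (3, -7); (5, 2) → (3, -3); (-2, 1) → (-4, -4); (5, -5) → (3, -10)
T2 scale by (3/2, 3/2): (3, -7) → (9/2, -21/2); (3, -3) → (9/2, -9/2); (-4, -4) → (-6, -6); (3, -10) → (9/2, -15)
T3 reflect across y = 0: (9/2, -21/2) → (9/2, 21/2); (9/2, -9/2) → (9/2, 9/2); (-6, -6) → (-6, 6); (9/2, -15) → (9/2, 15)
T4 scale by (3, 2): (9/2, 21/2) → (27/2, 21); (9/2, 9/2) → (27/2, 9); (-6, 6) → (-18, 12); (9/2, 15) → (27/2, 30)
T5 translate by (1, -5): (27/2, 21) → (29/2, 16); (27/2, 9) → (29/2, 4); (-18, 12) → (-17, 7); (27/2, 30) → (29/2, 25)
T6 translate by (4, -4): (29/2, 16) → (37/2, 12); (29/2, 4) → (37/2, 0); (-17, 7) → (-13, 3); (29/2, 25) → (37/2, 21)

image vertices: (37/2, 12), (37/2, 0), (-13, 3), (37/2, 21)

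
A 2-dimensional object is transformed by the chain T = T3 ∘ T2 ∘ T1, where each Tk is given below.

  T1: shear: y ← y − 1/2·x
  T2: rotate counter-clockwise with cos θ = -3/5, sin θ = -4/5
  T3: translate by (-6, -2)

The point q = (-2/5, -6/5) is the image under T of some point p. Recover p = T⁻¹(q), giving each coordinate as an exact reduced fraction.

T1 = [1 0 0; -1/2 1 0; 0 0 1]
T2·T1 = [-1 4/5 0; -1/2 -3/5 0; 0 0 1]
T3·…·T1 = [-1 4/5 -6; -1/2 -3/5 -2; 0 0 1]
det M = 1; M⁻¹ = [-3/5 -4/5 -26/5; 1/2 -1 1; 0 0 1]
M⁻¹ · (-2/5, -6/5)ᵀ = (-4, 2)ᵀ

p = (-4, 2)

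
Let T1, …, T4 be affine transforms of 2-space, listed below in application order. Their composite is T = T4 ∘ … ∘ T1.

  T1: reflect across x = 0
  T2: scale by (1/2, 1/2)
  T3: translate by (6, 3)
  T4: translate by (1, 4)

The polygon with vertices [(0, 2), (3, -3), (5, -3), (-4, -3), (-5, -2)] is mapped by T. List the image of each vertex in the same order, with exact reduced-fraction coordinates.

image vertices: (7, 8), (11/2, 11/2), (9/2, 11/2), (9, 11/2), (19/2, 6)

T1 reflect across x = 0: (0, 2) → (0, 2); (3, -3) → (-3, -3); (5, -3) → (-5, -3); (-4, -3) → (4, -3); (-5, -2) → (5, -2)
T2 scale by (1/2, 1/2): (0, 2) → (0, 1); (-3, -3) → (-3/2, -3/2); (-5, -3) → (-5/2, -3/2); (4, -3) → (2, -3/2); (5, -2) → (5/2, -1)
T3 translate by (6, 3): (0, 1) → (6, 4); (-3/2, -3/2) → (9/2, 3/2); (-5/2, -3/2) → (7/2, 3/2); (2, -3/2) → (8, 3/2); (5/2, -1) → (17/2, 2)
T4 translate by (1, 4): (6, 4) → (7, 8); (9/2, 3/2) → (11/2, 11/2); (7/2, 3/2) → (9/2, 11/2); (8, 3/2) → (9, 11/2); (17/2, 2) → (19/2, 6)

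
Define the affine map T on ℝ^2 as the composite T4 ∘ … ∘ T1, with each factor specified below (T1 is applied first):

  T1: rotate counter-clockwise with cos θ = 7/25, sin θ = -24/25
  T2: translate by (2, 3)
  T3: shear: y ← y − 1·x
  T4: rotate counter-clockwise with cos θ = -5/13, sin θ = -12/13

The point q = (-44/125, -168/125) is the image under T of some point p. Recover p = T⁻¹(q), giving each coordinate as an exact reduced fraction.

p = (6/5, -1)

T1 = [7/25 24/25 0; -24/25 7/25 0; 0 0 1]
T2·T1 = [7/25 24/25 2; -24/25 7/25 3; 0 0 1]
T3·…·T1 = [7/25 24/25 2; -31/25 -17/25 1; 0 0 1]
T4·…·T1 = [-407/325 -324/325 2/13; 71/325 -203/325 -29/13; 0 0 1]
det M = 1; M⁻¹ = [-203/325 324/325 58/25; -71/325 -407/325 -69/25; 0 0 1]
M⁻¹ · (-44/125, -168/125)ᵀ = (6/5, -1)ᵀ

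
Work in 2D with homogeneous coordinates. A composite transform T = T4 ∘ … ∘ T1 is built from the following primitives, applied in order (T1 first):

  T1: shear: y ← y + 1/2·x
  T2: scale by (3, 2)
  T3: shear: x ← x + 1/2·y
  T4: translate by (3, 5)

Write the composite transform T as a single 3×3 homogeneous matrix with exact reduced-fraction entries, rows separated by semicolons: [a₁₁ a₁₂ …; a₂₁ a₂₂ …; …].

T = [7/2 1 3; 1 2 5; 0 0 1]

T1 = [1 0 0; 1/2 1 0; 0 0 1]
T2·T1 = [3 0 0; 1 2 0; 0 0 1]
T3·…·T1 = [7/2 1 0; 1 2 0; 0 0 1]
T4·…·T1 = [7/2 1 3; 1 2 5; 0 0 1]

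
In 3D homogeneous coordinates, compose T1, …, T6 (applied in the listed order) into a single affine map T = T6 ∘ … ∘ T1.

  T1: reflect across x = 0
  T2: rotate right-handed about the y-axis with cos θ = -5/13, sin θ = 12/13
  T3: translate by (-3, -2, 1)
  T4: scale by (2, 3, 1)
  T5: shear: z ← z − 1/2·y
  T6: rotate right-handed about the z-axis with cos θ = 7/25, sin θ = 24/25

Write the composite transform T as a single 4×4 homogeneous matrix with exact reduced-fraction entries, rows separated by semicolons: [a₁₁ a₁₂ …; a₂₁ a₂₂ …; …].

T1 = [-1 0 0 0; 0 1 0 0; 0 0 1 0; 0 0 0 1]
T2·T1 = [5/13 0 12/13 0; 0 1 0 0; 12/13 0 -5/13 0; 0 0 0 1]
T3·…·T1 = [5/13 0 12/13 -3; 0 1 0 -2; 12/13 0 -5/13 1; 0 0 0 1]
T4·…·T1 = [10/13 0 24/13 -6; 0 3 0 -6; 12/13 0 -5/13 1; 0 0 0 1]
T5·…·T1 = [10/13 0 24/13 -6; 0 3 0 -6; 12/13 -3/2 -5/13 4; 0 0 0 1]
T6·…·T1 = [14/65 -72/25 168/325 102/25; 48/65 21/25 576/325 -186/25; 12/13 -3/2 -5/13 4; 0 0 0 1]

T = [14/65 -72/25 168/325 102/25; 48/65 21/25 576/325 -186/25; 12/13 -3/2 -5/13 4; 0 0 0 1]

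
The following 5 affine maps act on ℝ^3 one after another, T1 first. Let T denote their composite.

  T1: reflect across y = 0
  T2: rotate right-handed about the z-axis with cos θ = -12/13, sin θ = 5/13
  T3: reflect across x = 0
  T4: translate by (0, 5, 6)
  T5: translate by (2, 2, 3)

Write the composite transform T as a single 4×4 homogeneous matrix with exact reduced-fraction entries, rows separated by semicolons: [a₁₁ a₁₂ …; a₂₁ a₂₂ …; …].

T1 = [1 0 0 0; 0 -1 0 0; 0 0 1 0; 0 0 0 1]
T2·T1 = [-12/13 5/13 0 0; 5/13 12/13 0 0; 0 0 1 0; 0 0 0 1]
T3·…·T1 = [12/13 -5/13 0 0; 5/13 12/13 0 0; 0 0 1 0; 0 0 0 1]
T4·…·T1 = [12/13 -5/13 0 0; 5/13 12/13 0 5; 0 0 1 6; 0 0 0 1]
T5·…·T1 = [12/13 -5/13 0 2; 5/13 12/13 0 7; 0 0 1 9; 0 0 0 1]

T = [12/13 -5/13 0 2; 5/13 12/13 0 7; 0 0 1 9; 0 0 0 1]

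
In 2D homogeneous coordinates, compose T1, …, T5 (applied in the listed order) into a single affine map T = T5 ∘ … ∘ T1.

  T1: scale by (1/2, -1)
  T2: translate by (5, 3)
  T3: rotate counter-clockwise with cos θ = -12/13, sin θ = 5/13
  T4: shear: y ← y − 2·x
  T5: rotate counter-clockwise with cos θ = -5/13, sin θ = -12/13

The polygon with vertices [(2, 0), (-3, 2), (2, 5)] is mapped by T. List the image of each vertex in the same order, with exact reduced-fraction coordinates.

image vertices: (2451/169, 204/169), (1429/169, 133/338), (2446/169, -146/169)

T1 scale by (1/2, -1): (2, 0) → (1, 0); (-3, 2) → (-3/2, -2); (2, 5) → (1, -5)
T2 translate by (5, 3): (1, 0) → (6, 3); (-3/2, -2) → (7/2, 1); (1, -5) → (6, -2)
T3 rotate counter-clockwise with cos θ = -12/13, sin θ = 5/13: (6, 3) → (-87/13, -6/13); (7/2, 1) → (-47/13, 11/26); (6, -2) → (-62/13, 54/13)
T4 shear: y ← y − 2·x: (-87/13, -6/13) → (-87/13, 168/13); (-47/13, 11/26) → (-47/13, 199/26); (-62/13, 54/13) → (-62/13, 178/13)
T5 rotate counter-clockwise with cos θ = -5/13, sin θ = -12/13: (-87/13, 168/13) → (2451/169, 204/169); (-47/13, 199/26) → (1429/169, 133/338); (-62/13, 178/13) → (2446/169, -146/169)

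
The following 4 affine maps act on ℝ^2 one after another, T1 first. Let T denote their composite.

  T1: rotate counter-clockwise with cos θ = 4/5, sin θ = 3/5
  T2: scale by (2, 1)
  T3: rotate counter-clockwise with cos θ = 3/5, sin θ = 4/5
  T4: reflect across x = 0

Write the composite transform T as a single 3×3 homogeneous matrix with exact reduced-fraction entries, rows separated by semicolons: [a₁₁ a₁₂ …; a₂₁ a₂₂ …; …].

T1 = [4/5 -3/5 0; 3/5 4/5 0; 0 0 1]
T2·T1 = [8/5 -6/5 0; 3/5 4/5 0; 0 0 1]
T3·…·T1 = [12/25 -34/25 0; 41/25 -12/25 0; 0 0 1]
T4·…·T1 = [-12/25 34/25 0; 41/25 -12/25 0; 0 0 1]

T = [-12/25 34/25 0; 41/25 -12/25 0; 0 0 1]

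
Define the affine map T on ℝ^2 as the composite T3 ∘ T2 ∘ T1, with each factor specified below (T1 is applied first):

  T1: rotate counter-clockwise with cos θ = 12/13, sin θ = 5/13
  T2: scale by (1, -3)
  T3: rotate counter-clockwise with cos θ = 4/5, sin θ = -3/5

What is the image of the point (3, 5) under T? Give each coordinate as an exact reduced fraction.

T1 rotate counter-clockwise with cos θ = 12/13, sin θ = 5/13: (3, 5) → (11/13, 75/13)
T2 scale by (1, -3): (11/13, 75/13) → (11/13, -225/13)
T3 rotate counter-clockwise with cos θ = 4/5, sin θ = -3/5: (11/13, -225/13) → (-631/65, -933/65)

T(p) = (-631/65, -933/65)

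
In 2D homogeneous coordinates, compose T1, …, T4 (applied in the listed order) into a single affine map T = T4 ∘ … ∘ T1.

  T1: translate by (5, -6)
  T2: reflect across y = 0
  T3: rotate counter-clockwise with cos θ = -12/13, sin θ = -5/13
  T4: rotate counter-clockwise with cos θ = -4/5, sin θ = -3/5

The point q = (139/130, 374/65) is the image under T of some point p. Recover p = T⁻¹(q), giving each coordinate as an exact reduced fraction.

p = (1/2, 4)

T1 = [1 0 5; 0 1 -6; 0 0 1]
T2·T1 = [1 0 5; 0 -1 6; 0 0 1]
T3·…·T1 = [-12/13 -5/13 -30/13; -5/13 12/13 -97/13; 0 0 1]
T4·…·T1 = [33/65 56/65 -171/65; 56/65 -33/65 478/65; 0 0 1]
det M = -1; M⁻¹ = [33/65 56/65 -5; 56/65 -33/65 6; 0 0 1]
M⁻¹ · (139/130, 374/65)ᵀ = (1/2, 4)ᵀ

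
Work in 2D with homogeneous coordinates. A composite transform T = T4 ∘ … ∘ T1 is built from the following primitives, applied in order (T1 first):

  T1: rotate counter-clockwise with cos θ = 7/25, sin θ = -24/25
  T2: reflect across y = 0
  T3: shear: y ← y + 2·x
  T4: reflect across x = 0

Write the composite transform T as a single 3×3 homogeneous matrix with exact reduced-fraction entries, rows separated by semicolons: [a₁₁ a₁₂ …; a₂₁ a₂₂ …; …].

T = [-7/25 -24/25 0; 38/25 41/25 0; 0 0 1]

T1 = [7/25 24/25 0; -24/25 7/25 0; 0 0 1]
T2·T1 = [7/25 24/25 0; 24/25 -7/25 0; 0 0 1]
T3·…·T1 = [7/25 24/25 0; 38/25 41/25 0; 0 0 1]
T4·…·T1 = [-7/25 -24/25 0; 38/25 41/25 0; 0 0 1]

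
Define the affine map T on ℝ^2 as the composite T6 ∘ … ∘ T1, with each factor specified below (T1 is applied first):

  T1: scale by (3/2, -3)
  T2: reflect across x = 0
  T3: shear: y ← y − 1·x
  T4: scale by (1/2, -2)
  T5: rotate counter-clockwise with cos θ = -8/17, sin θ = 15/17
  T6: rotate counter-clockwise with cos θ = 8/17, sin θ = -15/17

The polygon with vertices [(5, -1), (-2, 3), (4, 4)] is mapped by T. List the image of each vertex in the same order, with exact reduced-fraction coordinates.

image vertices: (17745/1156, -4281/289), (-11037/578, 4224/289), (-3363/289, 1212/289)

T1 scale by (3/2, -3): (5, -1) → (15/2, 3); (-2, 3) → (-3, -9); (4, 4) → (6, -12)
T2 reflect across x = 0: (15/2, 3) → (-15/2, 3); (-3, -9) → (3, -9); (6, -12) → (-6, -12)
T3 shear: y ← y − 1·x: (-15/2, 3) → (-15/2, 21/2); (3, -9) → (3, -12); (-6, -12) → (-6, -6)
T4 scale by (1/2, -2): (-15/2, 21/2) → (-15/4, -21); (3, -12) → (3/2, 24); (-6, -6) → (-3, 12)
T5 rotate counter-clockwise with cos θ = -8/17, sin θ = 15/17: (-15/4, -21) → (345/17, 447/68); (3/2, 24) → (-372/17, -339/34); (-3, 12) → (-156/17, -141/17)
T6 rotate counter-clockwise with cos θ = 8/17, sin θ = -15/17: (345/17, 447/68) → (17745/1156, -4281/289); (-372/17, -339/34) → (-11037/578, 4224/289); (-156/17, -141/17) → (-3363/289, 1212/289)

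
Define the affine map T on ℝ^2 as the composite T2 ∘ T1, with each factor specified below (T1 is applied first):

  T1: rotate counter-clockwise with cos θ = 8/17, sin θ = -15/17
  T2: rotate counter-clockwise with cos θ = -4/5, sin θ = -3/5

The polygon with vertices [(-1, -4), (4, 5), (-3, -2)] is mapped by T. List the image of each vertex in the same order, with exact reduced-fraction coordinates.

T1 rotate counter-clockwise with cos θ = 8/17, sin θ = -15/17: (-1, -4) → (-4, -1); (4, 5) → (107/17, -20/17); (-3, -2) → (-54/17, 29/17)
T2 rotate counter-clockwise with cos θ = -4/5, sin θ = -3/5: (-4, -1) → (13/5, 16/5); (107/17, -20/17) → (-488/85, -241/85); (-54/17, 29/17) → (303/85, 46/85)

image vertices: (13/5, 16/5), (-488/85, -241/85), (303/85, 46/85)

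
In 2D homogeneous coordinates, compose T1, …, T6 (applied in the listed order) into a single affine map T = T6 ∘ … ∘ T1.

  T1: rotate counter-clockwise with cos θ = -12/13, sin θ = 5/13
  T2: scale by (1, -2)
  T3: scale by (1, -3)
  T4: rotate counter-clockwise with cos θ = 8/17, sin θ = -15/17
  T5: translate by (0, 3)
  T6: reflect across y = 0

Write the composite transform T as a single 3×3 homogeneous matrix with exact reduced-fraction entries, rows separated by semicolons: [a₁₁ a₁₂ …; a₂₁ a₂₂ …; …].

T1 = [-12/13 -5/13 0; 5/13 -12/13 0; 0 0 1]
T2·T1 = [-12/13 -5/13 0; -10/13 24/13 0; 0 0 1]
T3·…·T1 = [-12/13 -5/13 0; 30/13 -72/13 0; 0 0 1]
T4·…·T1 = [354/221 -1120/221 0; 420/221 -501/221 0; 0 0 1]
T5·…·T1 = [354/221 -1120/221 0; 420/221 -501/221 3; 0 0 1]
T6·…·T1 = [354/221 -1120/221 0; -420/221 501/221 -3; 0 0 1]

T = [354/221 -1120/221 0; -420/221 501/221 -3; 0 0 1]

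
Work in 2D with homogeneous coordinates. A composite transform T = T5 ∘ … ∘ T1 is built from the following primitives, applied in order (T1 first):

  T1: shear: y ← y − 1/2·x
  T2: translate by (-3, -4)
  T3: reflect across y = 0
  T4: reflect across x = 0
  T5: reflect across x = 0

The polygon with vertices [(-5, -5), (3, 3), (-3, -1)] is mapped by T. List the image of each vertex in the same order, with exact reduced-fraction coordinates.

T1 shear: y ← y − 1/2·x: (-5, -5) → (-5, -5/2); (3, 3) → (3, 3/2); (-3, -1) → (-3, 1/2)
T2 translate by (-3, -4): (-5, -5/2) → (-8, -13/2); (3, 3/2) → (0, -5/2); (-3, 1/2) → (-6, -7/2)
T3 reflect across y = 0: (-8, -13/2) → (-8, 13/2); (0, -5/2) → (0, 5/2); (-6, -7/2) → (-6, 7/2)
T4 reflect across x = 0: (-8, 13/2) → (8, 13/2); (0, 5/2) → (0, 5/2); (-6, 7/2) → (6, 7/2)
T5 reflect across x = 0: (8, 13/2) → (-8, 13/2); (0, 5/2) → (0, 5/2); (6, 7/2) → (-6, 7/2)

image vertices: (-8, 13/2), (0, 5/2), (-6, 7/2)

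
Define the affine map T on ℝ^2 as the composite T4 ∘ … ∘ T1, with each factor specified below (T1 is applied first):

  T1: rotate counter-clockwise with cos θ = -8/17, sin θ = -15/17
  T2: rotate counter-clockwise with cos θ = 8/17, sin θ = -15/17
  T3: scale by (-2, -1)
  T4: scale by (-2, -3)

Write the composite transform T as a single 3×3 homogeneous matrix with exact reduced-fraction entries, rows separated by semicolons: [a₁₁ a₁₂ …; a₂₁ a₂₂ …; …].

T = [-4 0 0; 0 -3 0; 0 0 1]

T1 = [-8/17 15/17 0; -15/17 -8/17 0; 0 0 1]
T2·T1 = [-1 0 0; 0 -1 0; 0 0 1]
T3·…·T1 = [2 0 0; 0 1 0; 0 0 1]
T4·…·T1 = [-4 0 0; 0 -3 0; 0 0 1]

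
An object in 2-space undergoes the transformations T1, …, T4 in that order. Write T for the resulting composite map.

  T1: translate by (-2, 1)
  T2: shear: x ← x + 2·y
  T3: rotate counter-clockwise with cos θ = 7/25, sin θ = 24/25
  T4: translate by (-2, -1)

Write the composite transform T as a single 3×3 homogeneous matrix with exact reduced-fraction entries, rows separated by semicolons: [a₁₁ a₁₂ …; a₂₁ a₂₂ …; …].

T1 = [1 0 -2; 0 1 1; 0 0 1]
T2·T1 = [1 2 0; 0 1 1; 0 0 1]
T3·…·T1 = [7/25 -2/5 -24/25; 24/25 11/5 7/25; 0 0 1]
T4·…·T1 = [7/25 -2/5 -74/25; 24/25 11/5 -18/25; 0 0 1]

T = [7/25 -2/5 -74/25; 24/25 11/5 -18/25; 0 0 1]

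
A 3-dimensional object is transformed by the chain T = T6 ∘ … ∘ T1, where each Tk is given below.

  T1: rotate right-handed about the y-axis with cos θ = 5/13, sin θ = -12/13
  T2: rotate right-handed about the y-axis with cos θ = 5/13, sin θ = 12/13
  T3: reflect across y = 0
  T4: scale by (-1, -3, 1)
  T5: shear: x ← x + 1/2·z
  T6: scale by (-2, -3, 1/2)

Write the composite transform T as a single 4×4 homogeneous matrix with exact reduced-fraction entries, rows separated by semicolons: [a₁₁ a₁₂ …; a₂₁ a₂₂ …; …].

T = [2 0 -1 0; 0 -9 0 0; 0 0 1/2 0; 0 0 0 1]

T1 = [5/13 0 -12/13 0; 0 1 0 0; 12/13 0 5/13 0; 0 0 0 1]
T2·T1 = [1 0 0 0; 0 1 0 0; 0 0 1 0; 0 0 0 1]
T3·…·T1 = [1 0 0 0; 0 -1 0 0; 0 0 1 0; 0 0 0 1]
T4·…·T1 = [-1 0 0 0; 0 3 0 0; 0 0 1 0; 0 0 0 1]
T5·…·T1 = [-1 0 1/2 0; 0 3 0 0; 0 0 1 0; 0 0 0 1]
T6·…·T1 = [2 0 -1 0; 0 -9 0 0; 0 0 1/2 0; 0 0 0 1]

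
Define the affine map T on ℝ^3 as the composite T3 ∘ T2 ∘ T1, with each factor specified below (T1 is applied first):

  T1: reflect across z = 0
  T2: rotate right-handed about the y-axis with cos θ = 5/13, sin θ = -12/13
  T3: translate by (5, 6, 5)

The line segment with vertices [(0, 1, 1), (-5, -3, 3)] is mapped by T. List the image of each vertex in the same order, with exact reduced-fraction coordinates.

image vertices: (77/13, 7, 60/13), (76/13, 3, -10/13)

T1 reflect across z = 0: (0, 1, 1) → (0, 1, -1); (-5, -3, 3) → (-5, -3, -3)
T2 rotate right-handed about the y-axis with cos θ = 5/13, sin θ = -12/13: (0, 1, -1) → (12/13, 1, -5/13); (-5, -3, -3) → (11/13, -3, -75/13)
T3 translate by (5, 6, 5): (12/13, 1, -5/13) → (77/13, 7, 60/13); (11/13, -3, -75/13) → (76/13, 3, -10/13)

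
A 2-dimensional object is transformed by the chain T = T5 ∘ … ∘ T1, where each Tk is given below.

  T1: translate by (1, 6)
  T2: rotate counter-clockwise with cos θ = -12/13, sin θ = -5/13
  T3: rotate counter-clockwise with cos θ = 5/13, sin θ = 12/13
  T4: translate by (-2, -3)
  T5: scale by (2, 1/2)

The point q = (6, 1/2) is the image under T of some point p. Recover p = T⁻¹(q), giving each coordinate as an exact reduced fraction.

T1 = [1 0 1; 0 1 6; 0 0 1]
T2·T1 = [-12/13 5/13 18/13; -5/13 -12/13 -77/13; 0 0 1]
T3·…·T1 = [0 1 6; -1 0 -1; 0 0 1]
T4·…·T1 = [0 1 4; -1 0 -4; 0 0 1]
T5·…·T1 = [0 2 8; -1/2 0 -2; 0 0 1]
det M = 1; M⁻¹ = [0 -2 -4; 1/2 0 -4; 0 0 1]
M⁻¹ · (6, 1/2)ᵀ = (-5, -1)ᵀ

p = (-5, -1)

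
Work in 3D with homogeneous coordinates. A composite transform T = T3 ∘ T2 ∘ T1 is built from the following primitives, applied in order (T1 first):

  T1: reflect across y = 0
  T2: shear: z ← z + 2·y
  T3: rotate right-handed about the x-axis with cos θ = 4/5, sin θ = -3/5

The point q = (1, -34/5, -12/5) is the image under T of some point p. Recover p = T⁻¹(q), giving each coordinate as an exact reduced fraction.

p = (1, 4, 2)

T1 = [1 0 0 0; 0 -1 0 0; 0 0 1 0; 0 0 0 1]
T2·T1 = [1 0 0 0; 0 -1 0 0; 0 -2 1 0; 0 0 0 1]
T3·…·T1 = [1 0 0 0; 0 -2 3/5 0; 0 -1 4/5 0; 0 0 0 1]
det M = -1; M⁻¹ = [1 0 0 0; 0 -4/5 3/5 0; 0 -1 2 0; 0 0 0 1]
M⁻¹ · (1, -34/5, -12/5)ᵀ = (1, 4, 2)ᵀ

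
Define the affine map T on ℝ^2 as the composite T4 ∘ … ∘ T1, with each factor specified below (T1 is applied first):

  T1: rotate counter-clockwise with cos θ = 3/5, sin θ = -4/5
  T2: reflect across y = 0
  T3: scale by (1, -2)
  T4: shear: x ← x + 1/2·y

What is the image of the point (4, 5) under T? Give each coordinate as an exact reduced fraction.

T1 rotate counter-clockwise with cos θ = 3/5, sin θ = -4/5: (4, 5) → (32/5, -1/5)
T2 reflect across y = 0: (32/5, -1/5) → (32/5, 1/5)
T3 scale by (1, -2): (32/5, 1/5) → (32/5, -2/5)
T4 shear: x ← x + 1/2·y: (32/5, -2/5) → (31/5, -2/5)

T(p) = (31/5, -2/5)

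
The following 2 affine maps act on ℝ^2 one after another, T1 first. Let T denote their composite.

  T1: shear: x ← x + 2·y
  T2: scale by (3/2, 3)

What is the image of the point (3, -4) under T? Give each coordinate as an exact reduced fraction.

T1 shear: x ← x + 2·y: (3, -4) → (-5, -4)
T2 scale by (3/2, 3): (-5, -4) → (-15/2, -12)

T(p) = (-15/2, -12)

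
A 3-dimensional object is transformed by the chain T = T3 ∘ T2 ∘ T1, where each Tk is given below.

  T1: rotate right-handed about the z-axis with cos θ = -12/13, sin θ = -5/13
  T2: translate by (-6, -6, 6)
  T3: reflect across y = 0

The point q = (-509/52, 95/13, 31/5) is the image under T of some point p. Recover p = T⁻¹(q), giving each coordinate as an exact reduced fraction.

p = (4, -1/4, 1/5)

T1 = [-12/13 5/13 0 0; -5/13 -12/13 0 0; 0 0 1 0; 0 0 0 1]
T2·T1 = [-12/13 5/13 0 -6; -5/13 -12/13 0 -6; 0 0 1 6; 0 0 0 1]
T3·…·T1 = [-12/13 5/13 0 -6; 5/13 12/13 0 6; 0 0 1 6; 0 0 0 1]
det M = -1; M⁻¹ = [-12/13 5/13 0 -102/13; 5/13 12/13 0 -42/13; 0 0 1 -6; 0 0 0 1]
M⁻¹ · (-509/52, 95/13, 31/5)ᵀ = (4, -1/4, 1/5)ᵀ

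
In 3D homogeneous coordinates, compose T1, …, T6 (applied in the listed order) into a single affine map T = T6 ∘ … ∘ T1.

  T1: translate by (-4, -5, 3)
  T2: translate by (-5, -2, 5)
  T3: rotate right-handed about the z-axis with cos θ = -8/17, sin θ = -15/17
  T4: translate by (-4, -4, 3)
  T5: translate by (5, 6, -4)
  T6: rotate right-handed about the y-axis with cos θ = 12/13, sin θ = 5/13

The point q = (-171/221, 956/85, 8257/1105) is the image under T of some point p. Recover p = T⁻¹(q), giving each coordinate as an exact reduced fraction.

p = (3, -7/5, -2/5)

T1 = [1 0 0 -4; 0 1 0 -5; 0 0 1 3; 0 0 0 1]
T2·T1 = [1 0 0 -9; 0 1 0 -7; 0 0 1 8; 0 0 0 1]
T3·…·T1 = [-8/17 15/17 0 -33/17; -15/17 -8/17 0 191/17; 0 0 1 8; 0 0 0 1]
T4·…·T1 = [-8/17 15/17 0 -101/17; -15/17 -8/17 0 123/17; 0 0 1 11; 0 0 0 1]
T5·…·T1 = [-8/17 15/17 0 -16/17; -15/17 -8/17 0 225/17; 0 0 1 7; 0 0 0 1]
T6·…·T1 = [-96/221 180/221 5/13 31/17; -15/17 -8/17 0 225/17; 40/221 -75/221 12/13 116/17; 0 0 0 1]
det M = 1; M⁻¹ = [-96/221 -15/17 40/221 191/17; 180/221 -8/17 -75/221 120/17; 5/13 0 12/13 -7; 0 0 0 1]
M⁻¹ · (-171/221, 956/85, 8257/1105)ᵀ = (3, -7/5, -2/5)ᵀ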